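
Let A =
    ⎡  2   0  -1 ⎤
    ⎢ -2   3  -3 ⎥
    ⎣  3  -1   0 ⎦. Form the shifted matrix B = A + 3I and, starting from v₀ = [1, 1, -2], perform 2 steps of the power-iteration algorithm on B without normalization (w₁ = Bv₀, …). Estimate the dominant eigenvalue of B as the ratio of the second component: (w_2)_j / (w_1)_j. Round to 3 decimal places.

B = A + 3I has rows (5, 0, -1); (-2, 6, -3); (3, -1, 3)
w1 = Bv₀ = (7, 10, -4)
w2 = Bw1 = (39, 58, -1)
Ratio: 58/10 = 5.800

5.800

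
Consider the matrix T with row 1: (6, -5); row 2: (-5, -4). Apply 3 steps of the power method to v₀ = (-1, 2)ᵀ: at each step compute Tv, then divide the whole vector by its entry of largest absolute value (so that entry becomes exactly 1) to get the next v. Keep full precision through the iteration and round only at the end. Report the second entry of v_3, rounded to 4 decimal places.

Tv0 = (-16.00000, -3.00000); divide by -16.00000 → v1 = (1.00000, 0.18750)
Tv1 = (5.06250, -5.75000); divide by -5.75000 → v2 = (-0.88043, 1.00000)
Tv2 = (-10.28261, 0.40217); divide by -10.28261 → v3 = (1.00000, -0.03911)
Requested entry of v3: 37/-946 = -0.0391

-0.0391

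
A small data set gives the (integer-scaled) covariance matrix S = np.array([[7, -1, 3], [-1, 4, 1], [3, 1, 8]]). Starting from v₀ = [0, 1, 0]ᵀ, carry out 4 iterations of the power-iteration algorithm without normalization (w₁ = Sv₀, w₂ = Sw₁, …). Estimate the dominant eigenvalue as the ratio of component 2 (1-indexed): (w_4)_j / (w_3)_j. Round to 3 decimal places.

5.270

w1 = Sv₀ = (7·0 + (-1)·1 + 3·0; (-1)·0 + 4·1 + 1·0; 3·0 + 1·1 + 8·0) = (-1, 4, 1)
w2 = Sw1 = (7·(-1) + (-1)·4 + 3·1; (-1)·(-1) + 4·4 + 1·1; 3·(-1) + 1·4 + 8·1) = (-8, 18, 9)
w3 = Sw2 = (-47, 89, 66)
w4 = Sw3 = (-220, 469, 476)
Ratio at component: 469 / 89 = 5.270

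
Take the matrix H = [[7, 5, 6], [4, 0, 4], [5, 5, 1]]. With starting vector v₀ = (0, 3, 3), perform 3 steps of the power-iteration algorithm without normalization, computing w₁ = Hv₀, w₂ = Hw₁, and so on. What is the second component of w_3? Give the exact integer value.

w1 = Hv₀ = (33, 12, 18)
w2 = Hw1 = (399, 204, 243)
w3 = Hw2 = (5271, 2568, 3258)
The requested component of w3 is 2568.

2568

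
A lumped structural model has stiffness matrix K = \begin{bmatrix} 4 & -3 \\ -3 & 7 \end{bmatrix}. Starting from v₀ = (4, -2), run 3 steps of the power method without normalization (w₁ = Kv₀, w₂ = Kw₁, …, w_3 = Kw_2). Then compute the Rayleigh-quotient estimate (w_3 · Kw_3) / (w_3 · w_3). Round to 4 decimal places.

8.8536

w1 = Kv₀ = (4·4 + (-3)·(-2); (-3)·4 + 7·(-2)) = (22, -26)
w2 = Kw1 = (4·22 + (-3)·(-26); (-3)·22 + 7·(-26)) = (166, -248)
w3 = Kw2 = (1408, -2234)
Kw3 = (12334, -19862)
w3·Kw3 = 1408·12334 + (-2234)·(-19862) = 61737980; w3·w3 = 1408·1408 + (-2234)·(-2234) = 6973220
λ ≈ 61737980/6973220 = 8.8536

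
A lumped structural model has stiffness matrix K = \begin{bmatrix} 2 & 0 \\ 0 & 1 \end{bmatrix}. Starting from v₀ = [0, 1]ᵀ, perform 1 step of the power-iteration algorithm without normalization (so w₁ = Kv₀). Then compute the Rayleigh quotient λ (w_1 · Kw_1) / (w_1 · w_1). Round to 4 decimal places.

λ ≈ 1.0000

w1 = Kv₀ = (2·0 + 0·1; 0·0 + 1·1) = (0, 1)
Kw1 = (0, 1)
w1·Kw1 = 0·0 + 1·1 = 1; w1·w1 = 0·0 + 1·1 = 1
λ ≈ 1/1 = 1.0000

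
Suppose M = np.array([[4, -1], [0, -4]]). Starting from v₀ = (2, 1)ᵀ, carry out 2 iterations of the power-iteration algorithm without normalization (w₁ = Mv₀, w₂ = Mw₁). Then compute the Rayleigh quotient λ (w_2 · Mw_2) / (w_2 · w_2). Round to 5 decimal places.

2.00000

w1 = Mv₀ = (4·2 + (-1)·1; 0·2 + (-4)·1) = (7, -4)
w2 = Mw1 = (4·7 + (-1)·(-4); 0·7 + (-4)·(-4)) = (32, 16)
Mw2 = (112, -64)
w2·Mw2 = 32·112 + 16·(-64) = 2560; w2·w2 = 32·32 + 16·16 = 1280
λ ≈ 2560/1280 = 2.00000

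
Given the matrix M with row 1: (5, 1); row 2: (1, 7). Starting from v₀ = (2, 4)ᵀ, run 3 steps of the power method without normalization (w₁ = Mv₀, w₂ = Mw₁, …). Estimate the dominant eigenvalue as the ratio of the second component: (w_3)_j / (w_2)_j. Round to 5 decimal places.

7.44643

w1 = Mv₀ = (14, 30)
w2 = Mw1 = (100, 224)
w3 = Mw2 = (724, 1668)
Ratio at component: 1668 / 224 = 7.44643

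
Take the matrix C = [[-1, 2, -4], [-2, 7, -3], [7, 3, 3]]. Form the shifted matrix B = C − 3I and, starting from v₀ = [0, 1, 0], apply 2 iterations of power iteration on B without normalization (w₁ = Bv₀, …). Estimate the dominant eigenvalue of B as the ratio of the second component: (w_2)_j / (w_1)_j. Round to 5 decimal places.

μ ≈ 0.75000

B = C − 3I has rows (-4, 2, -4); (-2, 4, -3); (7, 3, 0)
w1 = Bv₀ = ((-4)·0 + 2·1 + (-4)·0; (-2)·0 + 4·1 + (-3)·0; 7·0 + 3·1 + 0·0) = (2, 4, 3)
w2 = Bw1 = ((-4)·2 + 2·4 + (-4)·3; (-2)·2 + 4·4 + (-3)·3; 7·2 + 3·4 + 0·3) = (-12, 3, 26)
Ratio: 3/4 = 0.75000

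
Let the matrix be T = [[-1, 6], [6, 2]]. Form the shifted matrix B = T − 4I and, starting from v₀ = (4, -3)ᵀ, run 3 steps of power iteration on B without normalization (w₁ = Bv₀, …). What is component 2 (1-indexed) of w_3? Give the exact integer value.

B = T − 4I has rows (-5, 6); (6, -2)
w1 = Bv₀ = ((-5)·4 + 6·(-3); 6·4 + (-2)·(-3)) = (-38, 30)
w2 = Bw1 = ((-5)·(-38) + 6·30; 6·(-38) + (-2)·30) = (370, -288)
w3 = Bw2 = (-3578, 2796)
Requested component of w3: 2796

2796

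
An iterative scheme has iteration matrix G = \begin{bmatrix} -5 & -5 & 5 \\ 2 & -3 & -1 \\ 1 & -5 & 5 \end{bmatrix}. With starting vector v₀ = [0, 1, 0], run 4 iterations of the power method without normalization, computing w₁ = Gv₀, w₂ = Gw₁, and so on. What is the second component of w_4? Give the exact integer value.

-359

w1 = Gv₀ = ((-5)·0 + (-5)·1 + 5·0; 2·0 + (-3)·1 + (-1)·0; 1·0 + (-5)·1 + 5·0) = (-5, -3, -5)
w2 = Gw1 = ((-5)·(-5) + (-5)·(-3) + 5·(-5); 2·(-5) + (-3)·(-3) + (-1)·(-5); 1·(-5) + (-5)·(-3) + 5·(-5)) = (15, 4, -15)
w3 = Gw2 = (-170, 33, -80)
w4 = Gw3 = (285, -359, -735)
The requested component of w4 is -359.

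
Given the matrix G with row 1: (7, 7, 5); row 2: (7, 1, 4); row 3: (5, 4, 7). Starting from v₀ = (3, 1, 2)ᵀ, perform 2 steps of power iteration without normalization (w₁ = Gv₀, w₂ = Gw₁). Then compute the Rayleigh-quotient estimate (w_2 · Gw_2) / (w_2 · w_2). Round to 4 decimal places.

λ ≈ 16.0916

w1 = Gv₀ = (38, 30, 33)
w2 = Gw1 = (641, 428, 541)
Gw2 = (10188, 7079, 8704)
w2·Gw2 = 641·10188 + 428·7079 + 541·8704 = 14269184; w2·w2 = 641·641 + 428·428 + 541·541 = 886746
λ ≈ 14269184/886746 = 16.0916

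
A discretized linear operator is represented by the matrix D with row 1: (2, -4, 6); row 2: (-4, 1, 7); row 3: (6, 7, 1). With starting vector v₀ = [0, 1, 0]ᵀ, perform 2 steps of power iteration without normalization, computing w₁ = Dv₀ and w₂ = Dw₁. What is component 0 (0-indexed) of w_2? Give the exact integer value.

w1 = Dv₀ = (-4, 1, 7)
w2 = Dw1 = (30, 66, -10)
The requested component of w2 is 30.

30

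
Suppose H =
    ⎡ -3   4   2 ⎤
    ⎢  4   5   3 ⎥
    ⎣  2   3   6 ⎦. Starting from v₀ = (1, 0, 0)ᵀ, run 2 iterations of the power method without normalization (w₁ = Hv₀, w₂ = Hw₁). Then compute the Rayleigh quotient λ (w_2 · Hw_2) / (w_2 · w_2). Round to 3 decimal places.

λ ≈ 5.326

w1 = Hv₀ = ((-3)·1 + 4·0 + 2·0; 4·1 + 5·0 + 3·0; 2·1 + 3·0 + 6·0) = (-3, 4, 2)
w2 = Hw1 = ((-3)·(-3) + 4·4 + 2·2; 4·(-3) + 5·4 + 3·2; 2·(-3) + 3·4 + 6·2) = (29, 14, 18)
Hw2 = (5, 240, 208)
w2·Hw2 = 29·5 + 14·240 + 18·208 = 7249; w2·w2 = 29·29 + 14·14 + 18·18 = 1361
λ ≈ 7249/1361 = 5.326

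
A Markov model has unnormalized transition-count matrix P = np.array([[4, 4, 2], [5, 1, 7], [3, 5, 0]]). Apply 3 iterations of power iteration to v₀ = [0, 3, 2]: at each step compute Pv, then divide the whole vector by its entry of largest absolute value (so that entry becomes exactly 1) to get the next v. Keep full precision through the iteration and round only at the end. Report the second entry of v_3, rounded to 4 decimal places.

Pv0 = (16.00000, 17.00000, 15.00000); divide by 17.00000 → v1 = (0.94118, 1.00000, 0.88235)
Pv1 = (9.52941, 11.88235, 7.82353); divide by 11.88235 → v2 = (0.80198, 1.00000, 0.65842)
Pv2 = (8.52475, 9.61881, 7.40594); divide by 9.61881 → v3 = (0.88626, 1.00000, 0.76994)
Requested entry of v3: 1943/1943 = 1.0000

1.0000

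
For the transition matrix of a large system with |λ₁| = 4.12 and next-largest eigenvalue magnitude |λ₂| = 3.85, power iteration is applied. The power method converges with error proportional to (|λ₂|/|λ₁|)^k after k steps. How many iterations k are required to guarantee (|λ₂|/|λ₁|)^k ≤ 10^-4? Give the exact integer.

|λ₂/λ₁| = 3.85/4.12 = 0.93447
Need k ≥ ln(10^-4) / ln(0.93447) = -9.2103 / -0.0678 ≈ 135.886
Smallest integer k satisfying the bound: 136

136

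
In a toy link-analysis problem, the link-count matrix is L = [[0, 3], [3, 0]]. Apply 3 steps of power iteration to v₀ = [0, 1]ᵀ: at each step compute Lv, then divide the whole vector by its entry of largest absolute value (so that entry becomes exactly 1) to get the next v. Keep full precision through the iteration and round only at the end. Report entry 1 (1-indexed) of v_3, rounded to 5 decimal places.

Lv0 = (3.000000, 0.000000); divide by 3.000000 → v1 = (1.000000, 0.000000)
Lv1 = (0.000000, 3.000000); divide by 3.000000 → v2 = (0.000000, 1.000000)
Lv2 = (3.000000, 0.000000); divide by 3.000000 → v3 = (1.000000, 0.000000)
Requested entry of v3: 27/27 = 1.00000

1.00000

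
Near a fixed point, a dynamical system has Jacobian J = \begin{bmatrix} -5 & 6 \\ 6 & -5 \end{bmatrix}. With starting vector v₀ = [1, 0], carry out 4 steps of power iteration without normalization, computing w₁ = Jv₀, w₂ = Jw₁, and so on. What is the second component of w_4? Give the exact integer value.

w1 = Jv₀ = (-5, 6)
w2 = Jw1 = (61, -60)
w3 = Jw2 = (-665, 666)
w4 = Jw3 = (7321, -7320)
The requested component of w4 is -7320.

-7320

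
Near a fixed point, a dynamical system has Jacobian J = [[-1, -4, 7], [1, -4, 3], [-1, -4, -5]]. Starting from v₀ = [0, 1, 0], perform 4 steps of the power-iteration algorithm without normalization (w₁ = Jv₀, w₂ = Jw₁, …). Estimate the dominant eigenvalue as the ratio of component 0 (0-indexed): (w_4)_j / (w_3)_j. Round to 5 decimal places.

w1 = Jv₀ = (-4, -4, -4)
w2 = Jw1 = (-8, 0, 40)
w3 = Jw2 = (288, 112, -192)
w4 = Jw3 = (-2080, -736, 224)
Ratio at component: -2080 / 288 = -7.22222

-7.22222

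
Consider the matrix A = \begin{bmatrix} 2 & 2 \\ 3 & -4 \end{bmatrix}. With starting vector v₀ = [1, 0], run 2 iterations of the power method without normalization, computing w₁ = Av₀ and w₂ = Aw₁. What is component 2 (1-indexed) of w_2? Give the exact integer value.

-6

w1 = Av₀ = (2·1 + 2·0; 3·1 + (-4)·0) = (2, 3)
w2 = Aw1 = (2·2 + 2·3; 3·2 + (-4)·3) = (10, -6)
The requested component of w2 is -6.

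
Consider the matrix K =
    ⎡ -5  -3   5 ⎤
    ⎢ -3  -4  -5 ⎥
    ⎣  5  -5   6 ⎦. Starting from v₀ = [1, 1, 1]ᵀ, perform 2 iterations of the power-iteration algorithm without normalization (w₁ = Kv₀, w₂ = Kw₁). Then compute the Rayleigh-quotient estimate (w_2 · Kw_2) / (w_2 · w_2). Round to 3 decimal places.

2.474

w1 = Kv₀ = ((-5)·1 + (-3)·1 + 5·1; (-3)·1 + (-4)·1 + (-5)·1; 5·1 + (-5)·1 + 6·1) = (-3, -12, 6)
w2 = Kw1 = ((-5)·(-3) + (-3)·(-12) + 5·6; (-3)·(-3) + (-4)·(-12) + (-5)·6; 5·(-3) + (-5)·(-12) + 6·6) = (81, 27, 81)
Kw2 = (-81, -756, 756)
w2·Kw2 = 81·(-81) + 27·(-756) + 81·756 = 34263; w2·w2 = 81·81 + 27·27 + 81·81 = 13851
λ ≈ 34263/13851 = 2.474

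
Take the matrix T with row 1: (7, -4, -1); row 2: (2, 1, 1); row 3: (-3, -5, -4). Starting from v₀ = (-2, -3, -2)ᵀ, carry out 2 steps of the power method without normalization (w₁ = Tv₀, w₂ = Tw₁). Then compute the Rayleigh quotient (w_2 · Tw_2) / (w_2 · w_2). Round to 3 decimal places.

-2.192

w1 = Tv₀ = (7·(-2) + (-4)·(-3) + (-1)·(-2); 2·(-2) + 1·(-3) + 1·(-2); (-3)·(-2) + (-5)·(-3) + (-4)·(-2)) = (0, -9, 29)
w2 = Tw1 = (7·0 + (-4)·(-9) + (-1)·29; 2·0 + 1·(-9) + 1·29; (-3)·0 + (-5)·(-9) + (-4)·29) = (7, 20, -71)
Tw2 = (40, -37, 163)
w2·Tw2 = 7·40 + 20·(-37) + (-71)·163 = -12033; w2·w2 = 7·7 + 20·20 + (-71)·(-71) = 5490
λ ≈ -12033/5490 = -2.192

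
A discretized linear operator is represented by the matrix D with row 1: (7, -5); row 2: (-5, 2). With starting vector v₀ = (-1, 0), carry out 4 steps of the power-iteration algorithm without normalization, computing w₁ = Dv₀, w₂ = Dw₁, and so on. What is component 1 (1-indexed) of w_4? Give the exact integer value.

w1 = Dv₀ = (7·(-1) + (-5)·0; (-5)·(-1) + 2·0) = (-7, 5)
w2 = Dw1 = (7·(-7) + (-5)·5; (-5)·(-7) + 2·5) = (-74, 45)
w3 = Dw2 = (-743, 460)
w4 = Dw3 = (-7501, 4635)
The requested component of w4 is -7501.

-7501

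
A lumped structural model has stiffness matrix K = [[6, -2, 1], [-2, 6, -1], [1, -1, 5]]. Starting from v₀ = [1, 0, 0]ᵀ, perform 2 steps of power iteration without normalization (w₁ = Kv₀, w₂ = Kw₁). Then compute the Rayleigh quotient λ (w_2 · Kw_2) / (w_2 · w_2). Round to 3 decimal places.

λ ≈ 8.282

w1 = Kv₀ = (6·1 + (-2)·0 + 1·0; (-2)·1 + 6·0 + (-1)·0; 1·1 + (-1)·0 + 5·0) = (6, -2, 1)
w2 = Kw1 = (6·6 + (-2)·(-2) + 1·1; (-2)·6 + 6·(-2) + (-1)·1; 1·6 + (-1)·(-2) + 5·1) = (41, -25, 13)
Kw2 = (309, -245, 131)
w2·Kw2 = 41·309 + (-25)·(-245) + 13·131 = 20497; w2·w2 = 41·41 + (-25)·(-25) + 13·13 = 2475
λ ≈ 20497/2475 = 8.282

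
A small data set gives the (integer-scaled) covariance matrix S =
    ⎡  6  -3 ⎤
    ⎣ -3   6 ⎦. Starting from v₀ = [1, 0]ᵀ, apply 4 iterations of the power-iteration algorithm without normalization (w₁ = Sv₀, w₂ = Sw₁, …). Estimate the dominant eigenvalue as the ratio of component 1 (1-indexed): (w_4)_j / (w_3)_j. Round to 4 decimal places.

λ ≈ 8.7857

w1 = Sv₀ = (6·1 + (-3)·0; (-3)·1 + 6·0) = (6, -3)
w2 = Sw1 = (6·6 + (-3)·(-3); (-3)·6 + 6·(-3)) = (45, -36)
w3 = Sw2 = (378, -351)
w4 = Sw3 = (3321, -3240)
Ratio at component: 3321 / 378 = 8.7857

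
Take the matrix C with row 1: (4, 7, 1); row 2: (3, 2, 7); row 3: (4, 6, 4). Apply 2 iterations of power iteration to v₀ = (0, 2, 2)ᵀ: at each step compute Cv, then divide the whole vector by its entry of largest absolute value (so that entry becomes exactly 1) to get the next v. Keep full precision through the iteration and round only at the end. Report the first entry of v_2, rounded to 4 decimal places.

0.8333

Cv0 = (16.00000, 18.00000, 20.00000); divide by 20.00000 → v1 = (0.80000, 0.90000, 1.00000)
Cv1 = (10.50000, 11.20000, 12.60000); divide by 12.60000 → v2 = (0.83333, 0.88889, 1.00000)
Requested entry of v2: 210/252 = 0.8333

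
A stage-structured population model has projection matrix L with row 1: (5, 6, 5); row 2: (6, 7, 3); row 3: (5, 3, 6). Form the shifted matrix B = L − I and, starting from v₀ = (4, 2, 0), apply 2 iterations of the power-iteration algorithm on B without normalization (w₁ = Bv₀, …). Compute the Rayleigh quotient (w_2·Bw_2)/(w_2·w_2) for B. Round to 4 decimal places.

14.4011

B = L − I has rows (4, 6, 5); (6, 6, 3); (5, 3, 5)
w1 = Bv₀ = (28, 36, 26)
w2 = Bw1 = (458, 462, 378)
Bw2 = (6494, 6654, 5566)
w2·Bw2 = 8152348; w2·w2 = 566092; μ ≈ 8152348/566092 = 14.4011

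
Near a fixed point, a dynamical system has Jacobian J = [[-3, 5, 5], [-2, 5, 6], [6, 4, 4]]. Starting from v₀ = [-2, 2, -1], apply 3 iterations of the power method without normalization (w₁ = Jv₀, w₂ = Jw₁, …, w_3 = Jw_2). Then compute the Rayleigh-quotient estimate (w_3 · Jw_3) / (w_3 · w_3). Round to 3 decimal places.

1.077

w1 = Jv₀ = ((-3)·(-2) + 5·2 + 5·(-1); (-2)·(-2) + 5·2 + 6·(-1); 6·(-2) + 4·2 + 4·(-1)) = (11, 8, -8)
w2 = Jw1 = ((-3)·11 + 5·8 + 5·(-8); (-2)·11 + 5·8 + 6·(-8); 6·11 + 4·8 + 4·(-8)) = (-33, -30, 66)
w3 = Jw2 = (279, 312, -54)
Jw3 = (453, 678, 2706)
w3·Jw3 = 279·453 + 312·678 + (-54)·2706 = 191799; w3·w3 = 279·279 + 312·312 + (-54)·(-54) = 178101
λ ≈ 191799/178101 = 1.077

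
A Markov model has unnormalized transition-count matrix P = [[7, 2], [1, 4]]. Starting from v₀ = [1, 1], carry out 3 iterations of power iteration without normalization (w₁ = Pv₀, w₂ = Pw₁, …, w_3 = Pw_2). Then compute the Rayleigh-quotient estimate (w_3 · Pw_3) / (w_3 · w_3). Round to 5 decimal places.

w1 = Pv₀ = (7·1 + 2·1; 1·1 + 4·1) = (9, 5)
w2 = Pw1 = (7·9 + 2·5; 1·9 + 4·5) = (73, 29)
w3 = Pw2 = (569, 189)
Pw3 = (4361, 1325)
w3·Pw3 = 569·4361 + 189·1325 = 2731834; w3·w3 = 569·569 + 189·189 = 359482
λ ≈ 2731834/359482 = 7.59936

λ ≈ 7.59936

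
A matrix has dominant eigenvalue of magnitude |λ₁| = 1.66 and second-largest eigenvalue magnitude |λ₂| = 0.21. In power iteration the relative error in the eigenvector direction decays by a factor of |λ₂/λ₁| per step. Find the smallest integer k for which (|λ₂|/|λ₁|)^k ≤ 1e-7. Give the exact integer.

|λ₂/λ₁| = 0.21/1.66 = 0.12651
Need k ≥ ln(1e-7) / ln(0.12651) = -16.1181 / -2.0675 ≈ 7.796
Smallest integer k satisfying the bound: 8

8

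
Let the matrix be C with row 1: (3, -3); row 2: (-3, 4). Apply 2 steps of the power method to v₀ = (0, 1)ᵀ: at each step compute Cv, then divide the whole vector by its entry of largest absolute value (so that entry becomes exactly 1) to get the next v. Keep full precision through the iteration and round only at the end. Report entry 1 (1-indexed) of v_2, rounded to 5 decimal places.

Cv0 = (-3.000000, 4.000000); divide by 4.000000 → v1 = (-0.750000, 1.000000)
Cv1 = (-5.250000, 6.250000); divide by 6.250000 → v2 = (-0.840000, 1.000000)
Requested entry of v2: -21/25 = -0.84000

-0.84000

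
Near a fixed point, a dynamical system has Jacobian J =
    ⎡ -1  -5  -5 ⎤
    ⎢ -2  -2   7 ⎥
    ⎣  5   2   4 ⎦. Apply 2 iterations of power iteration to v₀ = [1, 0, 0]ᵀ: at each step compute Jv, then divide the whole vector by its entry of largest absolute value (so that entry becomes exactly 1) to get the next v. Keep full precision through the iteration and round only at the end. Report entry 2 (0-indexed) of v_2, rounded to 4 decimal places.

Jv0 = (-1.00000, -2.00000, 5.00000); divide by 5.00000 → v1 = (-0.20000, -0.40000, 1.00000)
Jv1 = (-2.80000, 8.20000, 2.20000); divide by 8.20000 → v2 = (-0.34146, 1.00000, 0.26829)
Requested entry of v2: 11/41 = 0.2683

0.2683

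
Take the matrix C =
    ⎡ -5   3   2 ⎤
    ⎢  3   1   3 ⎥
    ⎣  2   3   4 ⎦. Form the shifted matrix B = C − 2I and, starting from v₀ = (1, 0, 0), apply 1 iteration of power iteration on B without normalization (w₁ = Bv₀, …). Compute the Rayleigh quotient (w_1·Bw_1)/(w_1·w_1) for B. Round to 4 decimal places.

B = C − 2I has rows (-7, 3, 2); (3, -1, 3); (2, 3, 2)
w1 = Bv₀ = ((-7)·1 + 3·0 + 2·0; 3·1 + (-1)·0 + 3·0; 2·1 + 3·0 + 2·0) = (-7, 3, 2)
Bw1 = (62, -18, -1)
w1·Bw1 = -490; w1·w1 = 62; μ ≈ -490/62 = -7.9032

-7.9032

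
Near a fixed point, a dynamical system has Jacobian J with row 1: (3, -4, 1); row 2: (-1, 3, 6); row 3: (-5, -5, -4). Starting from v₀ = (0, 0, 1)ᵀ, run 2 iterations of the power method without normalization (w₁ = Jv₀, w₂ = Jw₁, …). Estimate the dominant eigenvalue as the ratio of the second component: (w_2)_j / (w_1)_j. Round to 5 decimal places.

w1 = Jv₀ = (3·0 + (-4)·0 + 1·1; (-1)·0 + 3·0 + 6·1; (-5)·0 + (-5)·0 + (-4)·1) = (1, 6, -4)
w2 = Jw1 = (3·1 + (-4)·6 + 1·(-4); (-1)·1 + 3·6 + 6·(-4); (-5)·1 + (-5)·6 + (-4)·(-4)) = (-25, -7, -19)
Ratio at component: -7 / 6 = -1.16667

λ ≈ -1.16667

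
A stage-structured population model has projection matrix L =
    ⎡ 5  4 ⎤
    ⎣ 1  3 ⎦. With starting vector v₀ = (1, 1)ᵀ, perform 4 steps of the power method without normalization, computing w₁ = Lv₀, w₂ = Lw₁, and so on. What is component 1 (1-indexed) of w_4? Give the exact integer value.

2441

w1 = Lv₀ = (5·1 + 4·1; 1·1 + 3·1) = (9, 4)
w2 = Lw1 = (5·9 + 4·4; 1·9 + 3·4) = (61, 21)
w3 = Lw2 = (389, 124)
w4 = Lw3 = (2441, 761)
The requested component of w4 is 2441.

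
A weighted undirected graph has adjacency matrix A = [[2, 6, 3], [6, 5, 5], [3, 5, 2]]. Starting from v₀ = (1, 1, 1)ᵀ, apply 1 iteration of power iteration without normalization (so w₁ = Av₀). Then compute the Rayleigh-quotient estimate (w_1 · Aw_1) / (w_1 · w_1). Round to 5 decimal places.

12.77568

w1 = Av₀ = (11, 16, 10)
Aw1 = (148, 196, 133)
w1·Aw1 = 11·148 + 16·196 + 10·133 = 6094; w1·w1 = 11·11 + 16·16 + 10·10 = 477
λ ≈ 6094/477 = 12.77568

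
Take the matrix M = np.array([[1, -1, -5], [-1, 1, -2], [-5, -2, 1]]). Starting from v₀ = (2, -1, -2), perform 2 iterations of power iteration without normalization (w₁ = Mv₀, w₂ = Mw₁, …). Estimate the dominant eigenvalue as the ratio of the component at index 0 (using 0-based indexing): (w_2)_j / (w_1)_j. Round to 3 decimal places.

λ ≈ 4.769

w1 = Mv₀ = (13, 1, -10)
w2 = Mw1 = (62, 8, -77)
Ratio at component: 62 / 13 = 4.769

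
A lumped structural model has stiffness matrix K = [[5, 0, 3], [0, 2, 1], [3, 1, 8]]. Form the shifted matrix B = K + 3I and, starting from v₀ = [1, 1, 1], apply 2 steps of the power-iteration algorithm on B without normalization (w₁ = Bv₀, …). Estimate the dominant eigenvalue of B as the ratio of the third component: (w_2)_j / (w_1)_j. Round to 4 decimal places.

B = K + 3I has rows (8, 0, 3); (0, 5, 1); (3, 1, 11)
w1 = Bv₀ = (8·1 + 0·1 + 3·1; 0·1 + 5·1 + 1·1; 3·1 + 1·1 + 11·1) = (11, 6, 15)
w2 = Bw1 = (8·11 + 0·6 + 3·15; 0·11 + 5·6 + 1·15; 3·11 + 1·6 + 11·15) = (133, 45, 204)
Ratio: 204/15 = 13.6000

μ ≈ 13.6000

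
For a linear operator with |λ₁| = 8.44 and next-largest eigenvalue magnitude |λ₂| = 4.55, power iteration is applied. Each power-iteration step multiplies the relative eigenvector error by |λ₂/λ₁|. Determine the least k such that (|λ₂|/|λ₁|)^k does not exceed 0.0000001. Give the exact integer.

27

|λ₂/λ₁| = 4.55/8.44 = 0.53910
Need k ≥ ln(0.0000001) / ln(0.53910) = -16.1181 / -0.6179 ≈ 26.087
Smallest integer k satisfying the bound: 27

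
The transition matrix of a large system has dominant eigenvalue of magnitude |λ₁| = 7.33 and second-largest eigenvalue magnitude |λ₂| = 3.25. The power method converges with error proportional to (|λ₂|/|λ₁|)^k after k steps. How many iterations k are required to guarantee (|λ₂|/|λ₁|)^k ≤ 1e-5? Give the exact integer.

15

|λ₂/λ₁| = 3.25/7.33 = 0.44338
Need k ≥ ln(1e-5) / ln(0.44338) = -11.5129 / -0.8133 ≈ 14.155
Smallest integer k satisfying the bound: 15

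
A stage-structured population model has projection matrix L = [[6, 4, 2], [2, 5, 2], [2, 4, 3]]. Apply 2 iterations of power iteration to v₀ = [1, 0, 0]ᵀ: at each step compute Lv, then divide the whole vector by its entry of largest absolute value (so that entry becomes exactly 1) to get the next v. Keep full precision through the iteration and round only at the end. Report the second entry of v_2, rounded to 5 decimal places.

Lv0 = (6.000000, 2.000000, 2.000000); divide by 6.000000 → v1 = (1.000000, 0.333333, 0.333333)
Lv1 = (8.000000, 4.333333, 4.333333); divide by 8.000000 → v2 = (1.000000, 0.541667, 0.541667)
Requested entry of v2: 26/48 = 0.54167

0.54167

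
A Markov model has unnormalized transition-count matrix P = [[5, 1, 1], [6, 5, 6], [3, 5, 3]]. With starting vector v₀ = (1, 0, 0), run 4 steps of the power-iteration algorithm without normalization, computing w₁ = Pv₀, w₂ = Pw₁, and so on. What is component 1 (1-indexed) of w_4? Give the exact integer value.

3082

w1 = Pv₀ = (5, 6, 3)
w2 = Pw1 = (34, 78, 54)
w3 = Pw2 = (302, 918, 654)
w4 = Pw3 = (3082, 10326, 7458)
The requested component of w4 is 3082.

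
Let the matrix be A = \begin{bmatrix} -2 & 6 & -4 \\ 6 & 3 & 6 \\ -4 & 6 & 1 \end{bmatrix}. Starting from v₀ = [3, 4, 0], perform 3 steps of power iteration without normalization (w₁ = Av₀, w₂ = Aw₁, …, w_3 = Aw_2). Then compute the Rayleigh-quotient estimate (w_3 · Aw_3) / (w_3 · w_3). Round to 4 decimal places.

8.5449

w1 = Av₀ = (18, 30, 12)
w2 = Aw1 = (96, 270, 120)
w3 = Aw2 = (948, 2106, 1356)
Aw3 = (5316, 20142, 10200)
w3·Aw3 = 948·5316 + 2106·20142 + 1356·10200 = 61289820; w3·w3 = 948·948 + 2106·2106 + 1356·1356 = 7172676
λ ≈ 61289820/7172676 = 8.5449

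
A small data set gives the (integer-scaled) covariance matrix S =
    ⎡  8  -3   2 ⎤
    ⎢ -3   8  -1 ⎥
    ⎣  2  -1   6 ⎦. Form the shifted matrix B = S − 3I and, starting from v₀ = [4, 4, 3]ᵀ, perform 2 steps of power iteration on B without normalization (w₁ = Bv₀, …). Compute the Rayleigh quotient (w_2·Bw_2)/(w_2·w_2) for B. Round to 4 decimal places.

μ ≈ 7.7156

B = S − 3I has rows (5, -3, 2); (-3, 5, -1); (2, -1, 3)
w1 = Bv₀ = (14, 5, 13)
w2 = Bw1 = (81, -30, 62)
Bw2 = (619, -455, 378)
w2·Bw2 = 87225; w2·w2 = 11305; μ ≈ 87225/11305 = 7.7156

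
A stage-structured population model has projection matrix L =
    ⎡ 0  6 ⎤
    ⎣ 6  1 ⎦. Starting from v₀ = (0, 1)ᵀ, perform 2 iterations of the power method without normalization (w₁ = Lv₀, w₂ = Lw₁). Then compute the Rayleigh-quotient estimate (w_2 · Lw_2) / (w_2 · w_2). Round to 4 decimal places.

λ ≈ 2.8705

w1 = Lv₀ = (0·0 + 6·1; 6·0 + 1·1) = (6, 1)
w2 = Lw1 = (0·6 + 6·1; 6·6 + 1·1) = (6, 37)
Lw2 = (222, 73)
w2·Lw2 = 6·222 + 37·73 = 4033; w2·w2 = 6·6 + 37·37 = 1405
λ ≈ 4033/1405 = 2.8705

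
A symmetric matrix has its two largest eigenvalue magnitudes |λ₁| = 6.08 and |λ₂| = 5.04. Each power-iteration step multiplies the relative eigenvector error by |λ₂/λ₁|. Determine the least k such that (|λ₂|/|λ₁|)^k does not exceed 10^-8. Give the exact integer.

99

|λ₂/λ₁| = 5.04/6.08 = 0.82895
Need k ≥ ln(10^-8) / ln(0.82895) = -18.4207 / -0.1876 ≈ 98.192
Smallest integer k satisfying the bound: 99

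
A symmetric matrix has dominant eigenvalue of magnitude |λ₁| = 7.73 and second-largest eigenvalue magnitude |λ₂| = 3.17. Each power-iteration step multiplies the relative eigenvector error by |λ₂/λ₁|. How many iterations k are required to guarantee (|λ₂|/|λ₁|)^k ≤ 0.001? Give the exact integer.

|λ₂/λ₁| = 3.17/7.73 = 0.41009
Need k ≥ ln(0.001) / ln(0.41009) = -6.9078 / -0.8914 ≈ 7.750
Smallest integer k satisfying the bound: 8

8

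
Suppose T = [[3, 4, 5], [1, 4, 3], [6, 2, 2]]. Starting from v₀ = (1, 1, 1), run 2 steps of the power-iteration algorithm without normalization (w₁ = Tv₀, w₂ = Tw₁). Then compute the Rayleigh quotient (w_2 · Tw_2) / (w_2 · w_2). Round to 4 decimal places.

10.0054

w1 = Tv₀ = (12, 8, 10)
w2 = Tw1 = (118, 74, 108)
Tw2 = (1190, 738, 1072)
w2·Tw2 = 118·1190 + 74·738 + 108·1072 = 310808; w2·w2 = 118·118 + 74·74 + 108·108 = 31064
λ ≈ 310808/31064 = 10.0054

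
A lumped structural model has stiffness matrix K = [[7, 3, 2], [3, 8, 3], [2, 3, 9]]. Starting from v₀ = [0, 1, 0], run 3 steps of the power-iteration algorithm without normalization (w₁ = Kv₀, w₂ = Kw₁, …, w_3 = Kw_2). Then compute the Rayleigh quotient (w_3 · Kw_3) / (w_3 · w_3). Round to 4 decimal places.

13.4044

w1 = Kv₀ = (3, 8, 3)
w2 = Kw1 = (51, 82, 57)
w3 = Kw2 = (717, 980, 861)
Kw3 = (9681, 12574, 12123)
w3·Kw3 = 717·9681 + 980·12574 + 861·12123 = 29701700; w3·w3 = 717·717 + 980·980 + 861·861 = 2215810
λ ≈ 29701700/2215810 = 13.4044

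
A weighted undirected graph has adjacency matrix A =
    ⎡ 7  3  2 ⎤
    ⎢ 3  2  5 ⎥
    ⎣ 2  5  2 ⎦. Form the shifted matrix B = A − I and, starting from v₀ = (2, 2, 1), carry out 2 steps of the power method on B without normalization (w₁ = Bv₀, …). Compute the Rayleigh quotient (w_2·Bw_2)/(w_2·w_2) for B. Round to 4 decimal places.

μ ≈ 9.5353

B = A − I has rows (6, 3, 2); (3, 1, 5); (2, 5, 1)
w1 = Bv₀ = (20, 13, 15)
w2 = Bw1 = (189, 148, 120)
Bw2 = (1818, 1315, 1238)
w2·Bw2 = 686782; w2·w2 = 72025; μ ≈ 686782/72025 = 9.5353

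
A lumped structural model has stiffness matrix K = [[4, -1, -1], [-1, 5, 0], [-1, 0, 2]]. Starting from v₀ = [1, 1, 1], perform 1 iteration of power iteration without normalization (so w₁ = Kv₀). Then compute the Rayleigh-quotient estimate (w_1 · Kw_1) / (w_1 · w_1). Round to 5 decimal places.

3.71429

w1 = Kv₀ = (4·1 + (-1)·1 + (-1)·1; (-1)·1 + 5·1 + 0·1; (-1)·1 + 0·1 + 2·1) = (2, 4, 1)
Kw1 = (3, 18, 0)
w1·Kw1 = 2·3 + 4·18 + 1·0 = 78; w1·w1 = 2·2 + 4·4 + 1·1 = 21
λ ≈ 78/21 = 3.71429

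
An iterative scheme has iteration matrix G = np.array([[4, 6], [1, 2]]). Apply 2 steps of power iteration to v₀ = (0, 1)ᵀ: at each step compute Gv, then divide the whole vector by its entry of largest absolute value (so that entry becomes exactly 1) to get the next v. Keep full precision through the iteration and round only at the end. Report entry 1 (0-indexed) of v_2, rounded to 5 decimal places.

0.27778

Gv0 = (6.000000, 2.000000); divide by 6.000000 → v1 = (1.000000, 0.333333)
Gv1 = (6.000000, 1.666667); divide by 6.000000 → v2 = (1.000000, 0.277778)
Requested entry of v2: 10/36 = 0.27778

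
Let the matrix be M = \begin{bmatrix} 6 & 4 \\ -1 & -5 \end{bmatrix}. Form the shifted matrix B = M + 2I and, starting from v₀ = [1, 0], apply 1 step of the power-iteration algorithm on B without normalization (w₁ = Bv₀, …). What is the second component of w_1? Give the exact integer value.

-1

B = M + 2I has rows (8, 4); (-1, -3)
w1 = Bv₀ = (8, -1)
Requested component of w1: -1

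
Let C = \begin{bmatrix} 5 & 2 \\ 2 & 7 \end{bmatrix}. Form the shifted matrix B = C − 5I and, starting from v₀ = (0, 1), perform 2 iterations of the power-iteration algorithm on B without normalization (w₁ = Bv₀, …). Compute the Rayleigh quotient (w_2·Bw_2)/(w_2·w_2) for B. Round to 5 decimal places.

B = C − 5I has rows (0, 2); (2, 2)
w1 = Bv₀ = (2, 2)
w2 = Bw1 = (4, 8)
Bw2 = (16, 24)
w2·Bw2 = 256; w2·w2 = 80; μ ≈ 256/80 = 3.20000

μ ≈ 3.20000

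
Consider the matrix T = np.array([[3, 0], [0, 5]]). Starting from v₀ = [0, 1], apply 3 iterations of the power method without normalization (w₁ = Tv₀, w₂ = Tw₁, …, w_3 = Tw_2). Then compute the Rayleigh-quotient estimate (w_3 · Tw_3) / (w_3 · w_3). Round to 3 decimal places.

λ ≈ 5.000

w1 = Tv₀ = (3·0 + 0·1; 0·0 + 5·1) = (0, 5)
w2 = Tw1 = (3·0 + 0·5; 0·0 + 5·5) = (0, 25)
w3 = Tw2 = (0, 125)
Tw3 = (0, 625)
w3·Tw3 = 0·0 + 125·625 = 78125; w3·w3 = 0·0 + 125·125 = 15625
λ ≈ 78125/15625 = 5.000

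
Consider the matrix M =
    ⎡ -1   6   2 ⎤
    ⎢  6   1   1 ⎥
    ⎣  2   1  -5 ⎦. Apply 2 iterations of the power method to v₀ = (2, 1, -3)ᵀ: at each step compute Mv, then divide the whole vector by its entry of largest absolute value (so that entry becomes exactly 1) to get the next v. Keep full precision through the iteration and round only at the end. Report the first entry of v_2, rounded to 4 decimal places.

1.0000

Mv0 = (-2.00000, 10.00000, 20.00000); divide by 20.00000 → v1 = (-0.10000, 0.50000, 1.00000)
Mv1 = (5.10000, 0.90000, -4.70000); divide by 5.10000 → v2 = (1.00000, 0.17647, -0.92157)
Requested entry of v2: 102/102 = 1.0000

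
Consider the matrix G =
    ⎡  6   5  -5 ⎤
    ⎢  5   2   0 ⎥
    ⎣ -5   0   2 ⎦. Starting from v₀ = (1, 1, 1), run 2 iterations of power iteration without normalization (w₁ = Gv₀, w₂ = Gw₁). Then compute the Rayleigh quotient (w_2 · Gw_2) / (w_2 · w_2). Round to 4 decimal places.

w1 = Gv₀ = (6·1 + 5·1 + (-5)·1; 5·1 + 2·1 + 0·1; (-5)·1 + 0·1 + 2·1) = (6, 7, -3)
w2 = Gw1 = (6·6 + 5·7 + (-5)·(-3); 5·6 + 2·7 + 0·(-3); (-5)·6 + 0·7 + 2·(-3)) = (86, 44, -36)
Gw2 = (916, 518, -502)
w2·Gw2 = 86·916 + 44·518 + (-36)·(-502) = 119640; w2·w2 = 86·86 + 44·44 + (-36)·(-36) = 10628
λ ≈ 119640/10628 = 11.2571

11.2571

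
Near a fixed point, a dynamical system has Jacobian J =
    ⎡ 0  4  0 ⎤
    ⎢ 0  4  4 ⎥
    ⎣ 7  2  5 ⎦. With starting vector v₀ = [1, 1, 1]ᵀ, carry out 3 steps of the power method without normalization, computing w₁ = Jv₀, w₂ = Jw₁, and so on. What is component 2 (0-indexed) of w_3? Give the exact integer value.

970

w1 = Jv₀ = (4, 8, 14)
w2 = Jw1 = (32, 88, 114)
w3 = Jw2 = (352, 808, 970)
The requested component of w3 is 970.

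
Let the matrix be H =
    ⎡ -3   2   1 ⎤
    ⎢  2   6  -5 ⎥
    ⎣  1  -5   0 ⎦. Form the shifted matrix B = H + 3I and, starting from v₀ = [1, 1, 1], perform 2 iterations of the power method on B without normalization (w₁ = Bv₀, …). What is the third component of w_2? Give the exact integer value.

B = H + 3I has rows (0, 2, 1); (2, 9, -5); (1, -5, 3)
w1 = Bv₀ = (3, 6, -1)
w2 = Bw1 = (11, 65, -30)
Requested component of w2: -30

-30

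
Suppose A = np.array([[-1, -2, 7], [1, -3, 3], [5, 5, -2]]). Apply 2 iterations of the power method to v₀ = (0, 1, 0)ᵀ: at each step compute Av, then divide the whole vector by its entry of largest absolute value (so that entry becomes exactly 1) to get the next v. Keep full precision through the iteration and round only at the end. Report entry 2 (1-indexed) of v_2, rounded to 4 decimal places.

Av0 = (-2.00000, -3.00000, 5.00000); divide by 5.00000 → v1 = (-0.40000, -0.60000, 1.00000)
Av1 = (8.60000, 4.40000, -7.00000); divide by 8.60000 → v2 = (1.00000, 0.51163, -0.81395)
Requested entry of v2: 22/43 = 0.5116

0.5116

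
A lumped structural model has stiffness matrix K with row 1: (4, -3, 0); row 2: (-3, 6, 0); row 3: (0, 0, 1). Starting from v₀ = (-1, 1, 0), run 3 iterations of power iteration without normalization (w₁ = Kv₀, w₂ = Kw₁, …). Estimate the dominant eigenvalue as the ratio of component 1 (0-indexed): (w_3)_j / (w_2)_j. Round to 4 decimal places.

λ ≈ 8.2000

w1 = Kv₀ = (-7, 9, 0)
w2 = Kw1 = (-55, 75, 0)
w3 = Kw2 = (-445, 615, 0)
Ratio at component: 615 / 75 = 8.2000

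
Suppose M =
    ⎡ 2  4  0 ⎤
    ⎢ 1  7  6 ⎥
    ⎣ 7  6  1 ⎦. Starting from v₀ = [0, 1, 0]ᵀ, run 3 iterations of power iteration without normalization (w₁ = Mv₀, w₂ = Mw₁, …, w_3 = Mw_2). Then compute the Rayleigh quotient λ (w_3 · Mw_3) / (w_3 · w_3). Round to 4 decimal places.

12.1294

w1 = Mv₀ = (2·0 + 4·1 + 0·0; 1·0 + 7·1 + 6·0; 7·0 + 6·1 + 1·0) = (4, 7, 6)
w2 = Mw1 = (2·4 + 4·7 + 0·6; 1·4 + 7·7 + 6·6; 7·4 + 6·7 + 1·6) = (36, 89, 76)
w3 = Mw2 = (428, 1115, 862)
Mw3 = (5316, 13405, 10548)
w3·Mw3 = 428·5316 + 1115·13405 + 862·10548 = 26314199; w3·w3 = 428·428 + 1115·1115 + 862·862 = 2169453
λ ≈ 26314199/2169453 = 12.1294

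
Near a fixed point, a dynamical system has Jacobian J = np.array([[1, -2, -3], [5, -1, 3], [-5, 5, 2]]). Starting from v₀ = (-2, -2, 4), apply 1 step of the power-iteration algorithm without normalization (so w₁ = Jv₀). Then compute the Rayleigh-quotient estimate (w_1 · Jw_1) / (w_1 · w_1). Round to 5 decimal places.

5.48889

w1 = Jv₀ = (1·(-2) + (-2)·(-2) + (-3)·4; 5·(-2) + (-1)·(-2) + 3·4; (-5)·(-2) + 5·(-2) + 2·4) = (-10, 4, 8)
Jw1 = (-42, -30, 86)
w1·Jw1 = (-10)·(-42) + 4·(-30) + 8·86 = 988; w1·w1 = (-10)·(-10) + 4·4 + 8·8 = 180
λ ≈ 988/180 = 5.48889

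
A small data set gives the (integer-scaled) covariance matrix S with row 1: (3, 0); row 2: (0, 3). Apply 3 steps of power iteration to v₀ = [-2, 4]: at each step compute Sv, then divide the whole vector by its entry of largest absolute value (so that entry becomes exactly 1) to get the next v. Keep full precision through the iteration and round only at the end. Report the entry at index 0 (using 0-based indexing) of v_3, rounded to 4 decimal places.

Sv0 = (-6.00000, 12.00000); divide by 12.00000 → v1 = (-0.50000, 1.00000)
Sv1 = (-1.50000, 3.00000); divide by 3.00000 → v2 = (-0.50000, 1.00000)
Sv2 = (-1.50000, 3.00000); divide by 3.00000 → v3 = (-0.50000, 1.00000)
Requested entry of v3: -54/108 = -0.5000

-0.5000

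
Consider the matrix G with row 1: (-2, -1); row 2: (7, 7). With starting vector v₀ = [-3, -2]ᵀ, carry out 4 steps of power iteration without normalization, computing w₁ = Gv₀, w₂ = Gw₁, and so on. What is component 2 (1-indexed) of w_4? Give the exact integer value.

w1 = Gv₀ = ((-2)·(-3) + (-1)·(-2); 7·(-3) + 7·(-2)) = (8, -35)
w2 = Gw1 = ((-2)·8 + (-1)·(-35); 7·8 + 7·(-35)) = (19, -189)
w3 = Gw2 = (151, -1190)
w4 = Gw3 = (888, -7273)
The requested component of w4 is -7273.

-7273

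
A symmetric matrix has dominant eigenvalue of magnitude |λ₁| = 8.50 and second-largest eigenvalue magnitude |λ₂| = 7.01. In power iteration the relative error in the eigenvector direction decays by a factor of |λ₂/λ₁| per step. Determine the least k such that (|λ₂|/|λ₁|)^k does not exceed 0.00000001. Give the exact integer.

|λ₂/λ₁| = 7.01/8.50 = 0.82471
Need k ≥ ln(0.00000001) / ln(0.82471) = -18.4207 / -0.1927 ≈ 95.578
Smallest integer k satisfying the bound: 96

96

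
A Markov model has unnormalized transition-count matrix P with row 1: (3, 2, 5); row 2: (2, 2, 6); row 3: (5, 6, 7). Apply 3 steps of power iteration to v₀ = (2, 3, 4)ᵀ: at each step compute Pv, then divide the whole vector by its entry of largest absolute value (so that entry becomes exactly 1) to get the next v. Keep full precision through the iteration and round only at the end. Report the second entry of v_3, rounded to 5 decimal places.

0.61628

Pv0 = (32.000000, 34.000000, 56.000000); divide by 56.000000 → v1 = (0.571429, 0.607143, 1.000000)
Pv1 = (7.928571, 8.357143, 13.500000); divide by 13.500000 → v2 = (0.587302, 0.619048, 1.000000)
Pv2 = (8.000000, 8.412698, 13.650794); divide by 13.650794 → v3 = (0.586047, 0.616279, 1.000000)
Requested entry of v3: 6360/10320 = 0.61628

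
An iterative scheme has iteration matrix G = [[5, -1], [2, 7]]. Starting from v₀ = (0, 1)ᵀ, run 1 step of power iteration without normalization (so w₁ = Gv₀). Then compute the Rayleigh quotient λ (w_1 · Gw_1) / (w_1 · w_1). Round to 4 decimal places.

λ ≈ 6.8200

w1 = Gv₀ = (-1, 7)
Gw1 = (-12, 47)
w1·Gw1 = (-1)·(-12) + 7·47 = 341; w1·w1 = (-1)·(-1) + 7·7 = 50
λ ≈ 341/50 = 6.8200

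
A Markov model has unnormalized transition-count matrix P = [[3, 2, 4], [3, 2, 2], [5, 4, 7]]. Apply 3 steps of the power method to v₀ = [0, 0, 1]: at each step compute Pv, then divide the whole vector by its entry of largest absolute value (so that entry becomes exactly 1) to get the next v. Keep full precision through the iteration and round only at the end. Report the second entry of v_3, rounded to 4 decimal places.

0.3936

Pv0 = (4.00000, 2.00000, 7.00000); divide by 7.00000 → v1 = (0.57143, 0.28571, 1.00000)
Pv1 = (6.28571, 4.28571, 11.00000); divide by 11.00000 → v2 = (0.57143, 0.38961, 1.00000)
Pv2 = (6.49351, 4.49351, 11.41558); divide by 11.41558 → v3 = (0.56883, 0.39363, 1.00000)
Requested entry of v3: 346/879 = 0.3936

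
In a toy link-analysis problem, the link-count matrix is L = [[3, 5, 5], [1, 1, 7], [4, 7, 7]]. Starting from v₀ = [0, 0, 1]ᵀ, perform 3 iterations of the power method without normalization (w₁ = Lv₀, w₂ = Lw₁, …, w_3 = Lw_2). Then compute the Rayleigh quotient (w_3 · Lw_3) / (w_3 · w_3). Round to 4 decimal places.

λ ≈ 14.0580

w1 = Lv₀ = (5, 7, 7)
w2 = Lw1 = (85, 61, 118)
w3 = Lw2 = (1150, 972, 1593)
Lw3 = (16275, 13273, 22555)
w3·Lw3 = 1150·16275 + 972·13273 + 1593·22555 = 67547721; w3·w3 = 1150·1150 + 972·972 + 1593·1593 = 4804933
λ ≈ 67547721/4804933 = 14.0580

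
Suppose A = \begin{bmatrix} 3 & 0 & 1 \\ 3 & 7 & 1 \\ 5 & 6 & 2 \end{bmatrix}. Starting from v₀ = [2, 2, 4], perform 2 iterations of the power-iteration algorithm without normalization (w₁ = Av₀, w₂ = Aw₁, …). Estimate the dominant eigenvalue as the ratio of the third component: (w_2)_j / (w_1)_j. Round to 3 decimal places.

w1 = Av₀ = (3·2 + 0·2 + 1·4; 3·2 + 7·2 + 1·4; 5·2 + 6·2 + 2·4) = (10, 24, 30)
w2 = Aw1 = (3·10 + 0·24 + 1·30; 3·10 + 7·24 + 1·30; 5·10 + 6·24 + 2·30) = (60, 228, 254)
Ratio at component: 254 / 30 = 8.467

8.467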